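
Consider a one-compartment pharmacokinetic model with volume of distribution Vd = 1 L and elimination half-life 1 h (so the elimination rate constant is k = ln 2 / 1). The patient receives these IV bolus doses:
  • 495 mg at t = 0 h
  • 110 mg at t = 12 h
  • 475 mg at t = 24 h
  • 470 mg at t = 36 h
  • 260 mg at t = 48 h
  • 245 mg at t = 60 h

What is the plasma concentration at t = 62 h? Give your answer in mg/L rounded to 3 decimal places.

61.266 mg/L

k = ln 2 / 1 = 0.69315 per h
Dose 1 (495 mg at t=0 h): 495·exp(−0.69315·62) = 0.000 mg/L
Dose 2 (110 mg at t=12 h): 110·exp(−0.69315·50) = 0.000 mg/L
Dose 3 (475 mg at t=24 h): 475·exp(−0.69315·38) = 0.000 mg/L
Dose 4 (470 mg at t=36 h): 470·exp(−0.69315·26) = 0.000 mg/L
Dose 5 (260 mg at t=48 h): 260·exp(−0.69315·14) = 0.016 mg/L
Dose 6 (245 mg at t=60 h): 245·exp(−0.69315·2) = 61.250 mg/L
C(62) = 0.000 + 0.000 + 0.000 + 0.000 + 0.016 + 61.250 = 61.266 mg/L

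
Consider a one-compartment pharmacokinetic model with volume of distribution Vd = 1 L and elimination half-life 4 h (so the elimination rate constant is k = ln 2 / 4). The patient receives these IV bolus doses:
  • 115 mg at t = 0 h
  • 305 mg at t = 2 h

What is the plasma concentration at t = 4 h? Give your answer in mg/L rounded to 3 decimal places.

k = ln 2 / 4 = 0.17329 per h
Dose 1 (115 mg at t=0 h): 115·exp(−0.17329·4) = 57.500 mg/L
Dose 2 (305 mg at t=2 h): 305·exp(−0.17329·2) = 215.668 mg/L
C(4) = 57.500 + 215.668 = 273.168 mg/L

273.168 mg/L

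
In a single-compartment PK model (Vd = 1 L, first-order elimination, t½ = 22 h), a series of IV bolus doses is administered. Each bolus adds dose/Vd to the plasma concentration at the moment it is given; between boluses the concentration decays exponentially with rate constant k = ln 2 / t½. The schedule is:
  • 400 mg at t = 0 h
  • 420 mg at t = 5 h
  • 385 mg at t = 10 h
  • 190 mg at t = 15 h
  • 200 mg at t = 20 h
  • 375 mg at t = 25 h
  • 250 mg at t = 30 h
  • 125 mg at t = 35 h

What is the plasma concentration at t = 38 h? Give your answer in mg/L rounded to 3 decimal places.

1191.127 mg/L

k = ln 2 / 22 = 0.03151 per h
Dose 1 (400 mg at t=0 h): 400·exp(−0.03151·38) = 120.809 mg/L
Dose 2 (420 mg at t=5 h): 420·exp(−0.03151·33) = 148.492 mg/L
Dose 3 (385 mg at t=10 h): 385·exp(−0.03151·28) = 159.343 mg/L
Dose 4 (190 mg at t=15 h): 190·exp(−0.03151·23) = 92.054 mg/L
Dose 5 (200 mg at t=20 h): 200·exp(−0.03151·18) = 113.431 mg/L
Dose 6 (375 mg at t=25 h): 375·exp(−0.03151·13) = 248.972 mg/L
Dose 7 (250 mg at t=30 h): 250·exp(−0.03151·8) = 194.301 mg/L
Dose 8 (125 mg at t=35 h): 125·exp(−0.03151·3) = 113.726 mg/L
C(38) = 120.809 + 148.492 + 159.343 + 92.054 + 113.431 + 248.972 + 194.301 + 113.726 = 1191.127 mg/L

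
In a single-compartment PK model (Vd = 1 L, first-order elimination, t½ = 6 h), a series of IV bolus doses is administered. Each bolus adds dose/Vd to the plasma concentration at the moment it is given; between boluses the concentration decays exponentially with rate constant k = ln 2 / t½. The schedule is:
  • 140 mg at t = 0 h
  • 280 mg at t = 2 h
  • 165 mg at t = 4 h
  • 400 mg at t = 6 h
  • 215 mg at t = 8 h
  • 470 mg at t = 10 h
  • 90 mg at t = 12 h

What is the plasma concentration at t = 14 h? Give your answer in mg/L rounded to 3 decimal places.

k = ln 2 / 6 = 0.11552 per h
Dose 1 (140 mg at t=0 h): 140·exp(−0.11552·14) = 27.780 mg/L
Dose 2 (280 mg at t=2 h): 280·exp(−0.11552·12) = 70.000 mg/L
Dose 3 (165 mg at t=4 h): 165·exp(−0.11552·10) = 51.972 mg/L
Dose 4 (400 mg at t=6 h): 400·exp(−0.11552·8) = 158.740 mg/L
Dose 5 (215 mg at t=8 h): 215·exp(−0.11552·6) = 107.500 mg/L
Dose 6 (470 mg at t=10 h): 470·exp(−0.11552·4) = 296.081 mg/L
Dose 7 (90 mg at t=12 h): 90·exp(−0.11552·2) = 71.433 mg/L
C(14) = 27.780 + 70.000 + 51.972 + 158.740 + 107.500 + 296.081 + 71.433 = 783.506 mg/L

783.506 mg/L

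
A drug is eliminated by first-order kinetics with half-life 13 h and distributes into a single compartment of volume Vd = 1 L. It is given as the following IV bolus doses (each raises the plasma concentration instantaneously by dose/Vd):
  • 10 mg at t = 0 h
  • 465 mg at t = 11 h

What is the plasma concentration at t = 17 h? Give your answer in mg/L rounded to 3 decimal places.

k = ln 2 / 13 = 0.05332 per h
Dose 1 (10 mg at t=0 h): 10·exp(−0.05332·17) = 4.040 mg/L
Dose 2 (465 mg at t=11 h): 465·exp(−0.05332·6) = 337.688 mg/L
C(17) = 4.040 + 337.688 = 341.728 mg/L

341.728 mg/L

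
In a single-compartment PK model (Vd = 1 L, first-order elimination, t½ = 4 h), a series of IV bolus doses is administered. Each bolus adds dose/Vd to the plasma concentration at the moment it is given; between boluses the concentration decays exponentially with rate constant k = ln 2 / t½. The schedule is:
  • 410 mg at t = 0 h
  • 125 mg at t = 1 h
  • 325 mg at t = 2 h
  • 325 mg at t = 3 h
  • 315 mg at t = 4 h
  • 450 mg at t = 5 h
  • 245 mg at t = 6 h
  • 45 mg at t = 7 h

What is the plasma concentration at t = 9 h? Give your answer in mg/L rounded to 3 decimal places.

k = ln 2 / 4 = 0.17329 per h
Dose 1 (410 mg at t=0 h): 410·exp(−0.17329·9) = 86.192 mg/L
Dose 2 (125 mg at t=1 h): 125·exp(−0.17329·8) = 31.250 mg/L
Dose 3 (325 mg at t=2 h): 325·exp(−0.17329·7) = 96.623 mg/L
Dose 4 (325 mg at t=3 h): 325·exp(−0.17329·6) = 114.905 mg/L
Dose 5 (315 mg at t=4 h): 315·exp(−0.17329·5) = 132.441 mg/L
Dose 6 (450 mg at t=5 h): 450·exp(−0.17329·4) = 225.000 mg/L
Dose 7 (245 mg at t=6 h): 245·exp(−0.17329·3) = 145.678 mg/L
Dose 8 (45 mg at t=7 h): 45·exp(−0.17329·2) = 31.820 mg/L
C(9) = 86.192 + 31.250 + 96.623 + 114.905 + 132.441 + 225.000 + 145.678 + 31.820 = 863.909 mg/L

863.909 mg/L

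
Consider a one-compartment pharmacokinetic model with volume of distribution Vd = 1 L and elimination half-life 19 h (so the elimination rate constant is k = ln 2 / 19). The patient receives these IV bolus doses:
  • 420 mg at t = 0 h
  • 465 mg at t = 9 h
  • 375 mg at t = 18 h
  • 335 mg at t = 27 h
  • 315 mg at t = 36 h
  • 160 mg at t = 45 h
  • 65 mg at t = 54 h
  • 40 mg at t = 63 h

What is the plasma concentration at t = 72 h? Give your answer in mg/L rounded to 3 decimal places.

401.218 mg/L

k = ln 2 / 19 = 0.03648 per h
Dose 1 (420 mg at t=0 h): 420·exp(−0.03648·72) = 30.374 mg/L
Dose 2 (465 mg at t=9 h): 465·exp(−0.03648·63) = 46.698 mg/L
Dose 3 (375 mg at t=18 h): 375·exp(−0.03648·54) = 52.296 mg/L
Dose 4 (335 mg at t=27 h): 335·exp(−0.03648·45) = 64.875 mg/L
Dose 5 (315 mg at t=36 h): 315·exp(−0.03648·36) = 84.711 mg/L
Dose 6 (160 mg at t=45 h): 160·exp(−0.03648·27) = 59.750 mg/L
Dose 7 (65 mg at t=54 h): 65·exp(−0.03648·18) = 33.708 mg/L
Dose 8 (40 mg at t=63 h): 40·exp(−0.03648·9) = 28.805 mg/L
C(72) = 30.374 + 46.698 + 52.296 + 64.875 + 84.711 + 59.750 + 33.708 + 28.805 = 401.218 mg/L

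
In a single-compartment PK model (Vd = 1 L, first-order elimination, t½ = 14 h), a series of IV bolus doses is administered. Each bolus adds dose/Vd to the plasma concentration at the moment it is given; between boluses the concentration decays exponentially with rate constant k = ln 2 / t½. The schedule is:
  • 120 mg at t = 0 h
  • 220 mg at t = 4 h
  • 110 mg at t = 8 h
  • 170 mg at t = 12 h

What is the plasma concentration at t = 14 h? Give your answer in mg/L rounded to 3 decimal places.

429.794 mg/L

k = ln 2 / 14 = 0.04951 per h
Dose 1 (120 mg at t=0 h): 120·exp(−0.04951·14) = 60.000 mg/L
Dose 2 (220 mg at t=4 h): 220·exp(−0.04951·10) = 134.092 mg/L
Dose 3 (110 mg at t=8 h): 110·exp(−0.04951·6) = 81.730 mg/L
Dose 4 (170 mg at t=12 h): 170·exp(−0.04951·2) = 153.973 mg/L
C(14) = 60.000 + 134.092 + 81.730 + 153.973 = 429.794 mg/L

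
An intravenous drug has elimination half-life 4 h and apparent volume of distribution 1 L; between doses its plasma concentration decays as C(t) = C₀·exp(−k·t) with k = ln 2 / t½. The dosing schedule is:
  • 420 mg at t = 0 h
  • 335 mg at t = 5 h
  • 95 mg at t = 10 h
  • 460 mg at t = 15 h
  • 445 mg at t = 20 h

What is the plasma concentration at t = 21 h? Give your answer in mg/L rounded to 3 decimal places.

k = ln 2 / 4 = 0.17329 per h
Dose 1 (420 mg at t=0 h): 420·exp(−0.17329·21) = 11.037 mg/L
Dose 2 (335 mg at t=5 h): 335·exp(−0.17329·16) = 20.938 mg/L
Dose 3 (95 mg at t=10 h): 95·exp(−0.17329·11) = 14.122 mg/L
Dose 4 (460 mg at t=15 h): 460·exp(−0.17329·6) = 162.635 mg/L
Dose 5 (445 mg at t=20 h): 445·exp(−0.17329·1) = 374.199 mg/L
C(21) = 11.037 + 20.938 + 14.122 + 162.635 + 374.199 = 582.930 mg/L

582.930 mg/L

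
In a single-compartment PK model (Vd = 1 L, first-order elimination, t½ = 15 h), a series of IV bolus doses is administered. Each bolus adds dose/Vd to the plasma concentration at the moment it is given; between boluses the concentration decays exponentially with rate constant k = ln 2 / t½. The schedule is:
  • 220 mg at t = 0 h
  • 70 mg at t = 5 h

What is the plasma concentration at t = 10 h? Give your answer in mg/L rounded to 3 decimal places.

194.150 mg/L

k = ln 2 / 15 = 0.04621 per h
Dose 1 (220 mg at t=0 h): 220·exp(−0.04621·10) = 138.591 mg/L
Dose 2 (70 mg at t=5 h): 70·exp(−0.04621·5) = 55.559 mg/L
C(10) = 138.591 + 55.559 = 194.150 mg/L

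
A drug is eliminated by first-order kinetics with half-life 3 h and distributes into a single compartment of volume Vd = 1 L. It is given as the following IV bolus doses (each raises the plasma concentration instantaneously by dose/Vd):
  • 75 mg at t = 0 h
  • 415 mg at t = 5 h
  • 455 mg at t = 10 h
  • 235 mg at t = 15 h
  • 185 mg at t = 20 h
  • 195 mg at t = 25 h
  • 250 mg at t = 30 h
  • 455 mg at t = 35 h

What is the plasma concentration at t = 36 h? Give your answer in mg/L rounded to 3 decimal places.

446.873 mg/L

k = ln 2 / 3 = 0.23105 per h
Dose 1 (75 mg at t=0 h): 75·exp(−0.23105·36) = 0.018 mg/L
Dose 2 (415 mg at t=5 h): 415·exp(−0.23105·31) = 0.322 mg/L
Dose 3 (455 mg at t=10 h): 455·exp(−0.23105·26) = 1.120 mg/L
Dose 4 (235 mg at t=15 h): 235·exp(−0.23105·21) = 1.836 mg/L
Dose 5 (185 mg at t=20 h): 185·exp(−0.23105·16) = 4.589 mg/L
Dose 6 (195 mg at t=25 h): 195·exp(−0.23105·11) = 15.355 mg/L
Dose 7 (250 mg at t=30 h): 250·exp(−0.23105·6) = 62.500 mg/L
Dose 8 (455 mg at t=35 h): 455·exp(−0.23105·1) = 361.134 mg/L
C(36) = 0.018 + 0.322 + 1.120 + 1.836 + 4.589 + 15.355 + 62.500 + 361.134 = 446.873 mg/L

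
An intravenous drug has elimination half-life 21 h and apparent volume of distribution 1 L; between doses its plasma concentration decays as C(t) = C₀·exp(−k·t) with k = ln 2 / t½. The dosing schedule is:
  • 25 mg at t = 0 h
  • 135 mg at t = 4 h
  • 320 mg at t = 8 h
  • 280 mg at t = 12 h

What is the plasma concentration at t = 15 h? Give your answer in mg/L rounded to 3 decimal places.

616.721 mg/L

k = ln 2 / 21 = 0.03301 per h
Dose 1 (25 mg at t=0 h): 25·exp(−0.03301·15) = 15.238 mg/L
Dose 2 (135 mg at t=4 h): 135·exp(−0.03301·11) = 93.897 mg/L
Dose 3 (320 mg at t=8 h): 320·exp(−0.03301·7) = 253.984 mg/L
Dose 4 (280 mg at t=12 h): 280·exp(−0.03301·3) = 253.603 mg/L
C(15) = 15.238 + 93.897 + 253.984 + 253.603 = 616.721 mg/L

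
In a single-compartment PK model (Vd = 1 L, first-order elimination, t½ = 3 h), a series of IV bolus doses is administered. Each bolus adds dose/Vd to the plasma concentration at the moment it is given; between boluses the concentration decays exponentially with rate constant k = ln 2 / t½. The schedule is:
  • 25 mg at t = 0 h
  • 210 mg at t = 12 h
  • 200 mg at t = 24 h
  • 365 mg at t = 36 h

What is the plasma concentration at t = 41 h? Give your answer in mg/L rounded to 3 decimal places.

k = ln 2 / 3 = 0.23105 per h
Dose 1 (25 mg at t=0 h): 25·exp(−0.23105·41) = 0.002 mg/L
Dose 2 (210 mg at t=12 h): 210·exp(−0.23105·29) = 0.258 mg/L
Dose 3 (200 mg at t=24 h): 200·exp(−0.23105·17) = 3.937 mg/L
Dose 4 (365 mg at t=36 h): 365·exp(−0.23105·5) = 114.968 mg/L
C(41) = 0.002 + 0.258 + 3.937 + 114.968 = 119.165 mg/L

119.165 mg/L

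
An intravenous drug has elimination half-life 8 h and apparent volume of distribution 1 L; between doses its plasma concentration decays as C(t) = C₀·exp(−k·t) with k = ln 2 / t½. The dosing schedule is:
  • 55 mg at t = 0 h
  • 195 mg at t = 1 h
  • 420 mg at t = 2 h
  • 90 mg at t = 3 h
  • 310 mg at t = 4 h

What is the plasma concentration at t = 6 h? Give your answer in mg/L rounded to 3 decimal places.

786.207 mg/L

k = ln 2 / 8 = 0.08664 per h
Dose 1 (55 mg at t=0 h): 55·exp(−0.08664·6) = 32.703 mg/L
Dose 2 (195 mg at t=1 h): 195·exp(−0.08664·5) = 126.442 mg/L
Dose 3 (420 mg at t=2 h): 420·exp(−0.08664·4) = 296.985 mg/L
Dose 4 (90 mg at t=3 h): 90·exp(−0.08664·3) = 69.399 mg/L
Dose 5 (310 mg at t=4 h): 310·exp(−0.08664·2) = 260.678 mg/L
C(6) = 32.703 + 126.442 + 296.985 + 69.399 + 260.678 = 786.207 mg/L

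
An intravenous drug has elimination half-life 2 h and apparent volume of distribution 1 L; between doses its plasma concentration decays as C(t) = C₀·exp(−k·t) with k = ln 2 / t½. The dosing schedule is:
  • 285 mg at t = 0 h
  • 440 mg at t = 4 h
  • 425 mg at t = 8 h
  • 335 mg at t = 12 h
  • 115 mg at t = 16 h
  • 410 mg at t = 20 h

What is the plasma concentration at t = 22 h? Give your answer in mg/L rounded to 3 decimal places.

234.163 mg/L

k = ln 2 / 2 = 0.34657 per h
Dose 1 (285 mg at t=0 h): 285·exp(−0.34657·22) = 0.139 mg/L
Dose 2 (440 mg at t=4 h): 440·exp(−0.34657·18) = 0.859 mg/L
Dose 3 (425 mg at t=8 h): 425·exp(−0.34657·14) = 3.320 mg/L
Dose 4 (335 mg at t=12 h): 335·exp(−0.34657·10) = 10.469 mg/L
Dose 5 (115 mg at t=16 h): 115·exp(−0.34657·6) = 14.375 mg/L
Dose 6 (410 mg at t=20 h): 410·exp(−0.34657·2) = 205.000 mg/L
C(22) = 0.139 + 0.859 + 3.320 + 10.469 + 14.375 + 205.000 = 234.163 mg/L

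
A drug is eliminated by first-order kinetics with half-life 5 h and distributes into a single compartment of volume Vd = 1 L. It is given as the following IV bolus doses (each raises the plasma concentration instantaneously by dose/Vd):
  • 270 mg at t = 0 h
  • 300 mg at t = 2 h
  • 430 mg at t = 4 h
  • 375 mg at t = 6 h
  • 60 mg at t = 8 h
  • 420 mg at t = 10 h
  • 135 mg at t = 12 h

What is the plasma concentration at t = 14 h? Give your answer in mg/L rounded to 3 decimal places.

k = ln 2 / 5 = 0.13863 per h
Dose 1 (270 mg at t=0 h): 270·exp(−0.13863·14) = 38.769 mg/L
Dose 2 (300 mg at t=2 h): 300·exp(−0.13863·12) = 56.839 mg/L
Dose 3 (430 mg at t=4 h): 430·exp(−0.13863·10) = 107.500 mg/L
Dose 4 (375 mg at t=6 h): 375·exp(−0.13863·8) = 123.704 mg/L
Dose 5 (60 mg at t=8 h): 60·exp(−0.13863·6) = 26.117 mg/L
Dose 6 (420 mg at t=10 h): 420·exp(−0.13863·4) = 241.227 mg/L
Dose 7 (135 mg at t=12 h): 135·exp(−0.13863·2) = 102.311 mg/L
C(14) = 38.769 + 56.839 + 107.500 + 123.704 + 26.117 + 241.227 + 102.311 = 696.466 mg/L

696.466 mg/L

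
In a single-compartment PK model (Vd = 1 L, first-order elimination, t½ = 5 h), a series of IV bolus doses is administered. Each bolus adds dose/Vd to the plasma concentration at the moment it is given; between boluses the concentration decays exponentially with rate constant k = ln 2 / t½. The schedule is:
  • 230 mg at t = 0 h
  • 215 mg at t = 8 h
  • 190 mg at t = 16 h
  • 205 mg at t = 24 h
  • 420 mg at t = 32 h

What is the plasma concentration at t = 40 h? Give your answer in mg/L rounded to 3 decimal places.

k = ln 2 / 5 = 0.13863 per h
Dose 1 (230 mg at t=0 h): 230·exp(−0.13863·40) = 0.898 mg/L
Dose 2 (215 mg at t=8 h): 215·exp(−0.13863·32) = 2.546 mg/L
Dose 3 (190 mg at t=16 h): 190·exp(−0.13863·24) = 6.820 mg/L
Dose 4 (205 mg at t=24 h): 205·exp(−0.13863·16) = 22.308 mg/L
Dose 5 (420 mg at t=32 h): 420·exp(−0.13863·8) = 138.548 mg/L
C(40) = 0.898 + 2.546 + 6.820 + 22.308 + 138.548 = 171.121 mg/L

171.121 mg/L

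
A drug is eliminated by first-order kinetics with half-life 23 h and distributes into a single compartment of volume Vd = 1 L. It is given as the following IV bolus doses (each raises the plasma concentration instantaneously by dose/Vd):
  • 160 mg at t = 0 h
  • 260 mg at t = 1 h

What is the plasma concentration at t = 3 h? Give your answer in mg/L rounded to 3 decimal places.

k = ln 2 / 23 = 0.03014 per h
Dose 1 (160 mg at t=0 h): 160·exp(−0.03014·3) = 146.169 mg/L
Dose 2 (260 mg at t=1 h): 260·exp(−0.03014·2) = 244.792 mg/L
C(3) = 146.169 + 244.792 = 390.961 mg/L

390.961 mg/L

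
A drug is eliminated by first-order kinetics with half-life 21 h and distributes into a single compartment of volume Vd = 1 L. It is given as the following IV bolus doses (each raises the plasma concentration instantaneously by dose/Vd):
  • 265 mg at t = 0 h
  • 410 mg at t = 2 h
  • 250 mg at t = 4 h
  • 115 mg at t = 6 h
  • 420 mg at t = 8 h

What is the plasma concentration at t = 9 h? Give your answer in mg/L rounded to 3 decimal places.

1244.799 mg/L

k = ln 2 / 21 = 0.03301 per h
Dose 1 (265 mg at t=0 h): 265·exp(−0.03301·9) = 196.894 mg/L
Dose 2 (410 mg at t=2 h): 410·exp(−0.03301·7) = 325.417 mg/L
Dose 3 (250 mg at t=4 h): 250·exp(−0.03301·5) = 211.966 mg/L
Dose 4 (115 mg at t=6 h): 115·exp(−0.03301·3) = 104.158 mg/L
Dose 5 (420 mg at t=8 h): 420·exp(−0.03301·1) = 406.363 mg/L
C(9) = 196.894 + 325.417 + 211.966 + 104.158 + 406.363 = 1244.799 mg/L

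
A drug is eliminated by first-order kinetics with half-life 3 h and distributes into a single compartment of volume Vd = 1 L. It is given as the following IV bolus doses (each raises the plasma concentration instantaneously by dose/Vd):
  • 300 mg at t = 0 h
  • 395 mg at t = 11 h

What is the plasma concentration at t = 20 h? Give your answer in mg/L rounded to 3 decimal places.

k = ln 2 / 3 = 0.23105 per h
Dose 1 (300 mg at t=0 h): 300·exp(−0.23105·20) = 2.953 mg/L
Dose 2 (395 mg at t=11 h): 395·exp(−0.23105·9) = 49.375 mg/L
C(20) = 2.953 + 49.375 = 52.328 mg/L

52.328 mg/L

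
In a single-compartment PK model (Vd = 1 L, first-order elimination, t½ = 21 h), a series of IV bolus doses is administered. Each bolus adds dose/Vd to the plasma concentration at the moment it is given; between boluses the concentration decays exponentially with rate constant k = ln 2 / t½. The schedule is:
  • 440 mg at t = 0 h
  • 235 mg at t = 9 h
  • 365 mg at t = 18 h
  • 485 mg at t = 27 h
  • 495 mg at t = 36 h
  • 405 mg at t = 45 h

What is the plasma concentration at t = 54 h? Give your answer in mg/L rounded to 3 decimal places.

k = ln 2 / 21 = 0.03301 per h
Dose 1 (440 mg at t=0 h): 440·exp(−0.03301·54) = 74.025 mg/L
Dose 2 (235 mg at t=9 h): 235·exp(−0.03301·45) = 53.211 mg/L
Dose 3 (365 mg at t=18 h): 365·exp(−0.03301·36) = 111.235 mg/L
Dose 4 (485 mg at t=27 h): 485·exp(−0.03301·27) = 198.931 mg/L
Dose 5 (495 mg at t=36 h): 495·exp(−0.03301·18) = 273.262 mg/L
Dose 6 (405 mg at t=45 h): 405·exp(−0.03301·9) = 300.914 mg/L
C(54) = 74.025 + 53.211 + 111.235 + 198.931 + 273.262 + 300.914 = 1011.578 mg/L

1011.578 mg/L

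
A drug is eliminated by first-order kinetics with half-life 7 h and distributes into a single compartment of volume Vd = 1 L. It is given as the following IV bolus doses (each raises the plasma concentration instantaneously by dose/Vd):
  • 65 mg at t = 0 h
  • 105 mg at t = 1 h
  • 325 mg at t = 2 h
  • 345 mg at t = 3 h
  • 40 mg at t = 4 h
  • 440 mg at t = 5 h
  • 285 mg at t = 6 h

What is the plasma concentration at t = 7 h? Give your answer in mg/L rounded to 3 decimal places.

k = ln 2 / 7 = 0.09902 per h
Dose 1 (65 mg at t=0 h): 65·exp(−0.09902·7) = 32.500 mg/L
Dose 2 (105 mg at t=1 h): 105·exp(−0.09902·6) = 57.965 mg/L
Dose 3 (325 mg at t=2 h): 325·exp(−0.09902·5) = 198.090 mg/L
Dose 4 (345 mg at t=3 h): 345·exp(−0.09902·4) = 232.168 mg/L
Dose 5 (40 mg at t=4 h): 40·exp(−0.09902·3) = 29.720 mg/L
Dose 6 (440 mg at t=5 h): 440·exp(−0.09902·2) = 360.948 mg/L
Dose 7 (285 mg at t=6 h): 285·exp(−0.09902·1) = 258.131 mg/L
C(7) = 32.500 + 57.965 + 198.090 + 232.168 + 29.720 + 360.948 + 258.131 = 1169.521 mg/L

1169.521 mg/L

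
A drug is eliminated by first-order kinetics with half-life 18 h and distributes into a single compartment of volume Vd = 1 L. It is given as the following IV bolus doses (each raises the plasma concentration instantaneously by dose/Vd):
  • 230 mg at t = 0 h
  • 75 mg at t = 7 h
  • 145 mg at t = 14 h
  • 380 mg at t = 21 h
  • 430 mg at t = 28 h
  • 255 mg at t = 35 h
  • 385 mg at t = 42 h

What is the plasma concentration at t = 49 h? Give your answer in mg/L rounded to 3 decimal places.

850.991 mg/L

k = ln 2 / 18 = 0.03851 per h
Dose 1 (230 mg at t=0 h): 230·exp(−0.03851·49) = 34.854 mg/L
Dose 2 (75 mg at t=7 h): 75·exp(−0.03851·42) = 14.882 mg/L
Dose 3 (145 mg at t=14 h): 145·exp(−0.03851·35) = 37.673 mg/L
Dose 4 (380 mg at t=21 h): 380·exp(−0.03851·28) = 129.275 mg/L
Dose 5 (430 mg at t=28 h): 430·exp(−0.03851·21) = 191.543 mg/L
Dose 6 (255 mg at t=35 h): 255·exp(−0.03851·14) = 148.732 mg/L
Dose 7 (385 mg at t=42 h): 385·exp(−0.03851·7) = 294.031 mg/L
C(49) = 34.854 + 14.882 + 37.673 + 129.275 + 191.543 + 148.732 + 294.031 = 850.991 mg/L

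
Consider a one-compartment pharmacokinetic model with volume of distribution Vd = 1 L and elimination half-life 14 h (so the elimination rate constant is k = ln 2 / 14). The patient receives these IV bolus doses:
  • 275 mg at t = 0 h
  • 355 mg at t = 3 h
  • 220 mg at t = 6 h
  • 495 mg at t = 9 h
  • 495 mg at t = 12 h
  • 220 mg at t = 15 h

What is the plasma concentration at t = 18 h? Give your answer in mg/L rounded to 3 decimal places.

1277.609 mg/L

k = ln 2 / 14 = 0.04951 per h
Dose 1 (275 mg at t=0 h): 275·exp(−0.04951·18) = 112.796 mg/L
Dose 2 (355 mg at t=3 h): 355·exp(−0.04951·15) = 168.926 mg/L
Dose 3 (220 mg at t=6 h): 220·exp(−0.04951·12) = 121.450 mg/L
Dose 4 (495 mg at t=9 h): 495·exp(−0.04951·9) = 317.019 mg/L
Dose 5 (495 mg at t=12 h): 495·exp(−0.04951·6) = 367.784 mg/L
Dose 6 (220 mg at t=15 h): 220·exp(−0.04951·3) = 189.634 mg/L
C(18) = 112.796 + 168.926 + 121.450 + 317.019 + 367.784 + 189.634 = 1277.609 mg/L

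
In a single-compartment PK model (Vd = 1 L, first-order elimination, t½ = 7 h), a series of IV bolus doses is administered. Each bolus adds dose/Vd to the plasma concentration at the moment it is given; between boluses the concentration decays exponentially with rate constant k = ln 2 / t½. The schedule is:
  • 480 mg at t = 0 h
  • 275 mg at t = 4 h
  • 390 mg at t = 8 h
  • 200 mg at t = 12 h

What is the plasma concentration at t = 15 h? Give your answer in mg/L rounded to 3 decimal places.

k = ln 2 / 7 = 0.09902 per h
Dose 1 (480 mg at t=0 h): 480·exp(−0.09902·15) = 108.687 mg/L
Dose 2 (275 mg at t=4 h): 275·exp(−0.09902·11) = 92.531 mg/L
Dose 3 (390 mg at t=8 h): 390·exp(−0.09902·7) = 195.000 mg/L
Dose 4 (200 mg at t=12 h): 200·exp(−0.09902·3) = 148.599 mg/L
C(15) = 108.687 + 92.531 + 195.000 + 148.599 = 544.817 mg/L

544.817 mg/L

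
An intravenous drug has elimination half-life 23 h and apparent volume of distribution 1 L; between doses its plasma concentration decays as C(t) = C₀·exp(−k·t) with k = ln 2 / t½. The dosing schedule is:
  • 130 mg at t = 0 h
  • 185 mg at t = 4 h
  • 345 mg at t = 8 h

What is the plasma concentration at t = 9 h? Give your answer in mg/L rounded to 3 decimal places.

592.997 mg/L

k = ln 2 / 23 = 0.03014 per h
Dose 1 (130 mg at t=0 h): 130·exp(−0.03014·9) = 99.117 mg/L
Dose 2 (185 mg at t=4 h): 185·exp(−0.03014·5) = 159.122 mg/L
Dose 3 (345 mg at t=8 h): 345·exp(−0.03014·1) = 334.758 mg/L
C(9) = 99.117 + 159.122 + 334.758 = 592.997 mg/L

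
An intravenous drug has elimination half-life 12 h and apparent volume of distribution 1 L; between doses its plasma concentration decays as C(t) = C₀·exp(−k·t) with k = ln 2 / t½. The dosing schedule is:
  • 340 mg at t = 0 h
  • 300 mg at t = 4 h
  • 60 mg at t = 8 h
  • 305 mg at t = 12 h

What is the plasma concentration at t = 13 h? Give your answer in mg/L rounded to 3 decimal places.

671.671 mg/L

k = ln 2 / 12 = 0.05776 per h
Dose 1 (340 mg at t=0 h): 340·exp(−0.05776·13) = 160.459 mg/L
Dose 2 (300 mg at t=4 h): 300·exp(−0.05776·9) = 178.381 mg/L
Dose 3 (60 mg at t=8 h): 60·exp(−0.05776·5) = 44.949 mg/L
Dose 4 (305 mg at t=12 h): 305·exp(−0.05776·1) = 287.882 mg/L
C(13) = 160.459 + 178.381 + 44.949 + 287.882 = 671.671 mg/L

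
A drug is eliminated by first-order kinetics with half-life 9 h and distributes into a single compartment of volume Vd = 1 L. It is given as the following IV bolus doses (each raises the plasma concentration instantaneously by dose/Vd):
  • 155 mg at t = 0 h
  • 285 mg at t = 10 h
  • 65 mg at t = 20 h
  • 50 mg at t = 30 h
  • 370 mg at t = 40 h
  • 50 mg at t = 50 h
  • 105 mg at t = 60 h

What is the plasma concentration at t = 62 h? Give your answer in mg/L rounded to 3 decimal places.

k = ln 2 / 9 = 0.07702 per h
Dose 1 (155 mg at t=0 h): 155·exp(−0.07702·62) = 1.308 mg/L
Dose 2 (285 mg at t=10 h): 285·exp(−0.07702·52) = 5.195 mg/L
Dose 3 (65 mg at t=20 h): 65·exp(−0.07702·42) = 2.559 mg/L
Dose 4 (50 mg at t=30 h): 50·exp(−0.07702·32) = 4.252 mg/L
Dose 5 (370 mg at t=40 h): 370·exp(−0.07702·22) = 67.975 mg/L
Dose 6 (50 mg at t=50 h): 50·exp(−0.07702·12) = 19.843 mg/L
Dose 7 (105 mg at t=60 h): 105·exp(−0.07702·2) = 90.011 mg/L
C(62) = 1.308 + 5.195 + 2.559 + 4.252 + 67.975 + 19.843 + 90.011 = 191.143 mg/L

191.143 mg/L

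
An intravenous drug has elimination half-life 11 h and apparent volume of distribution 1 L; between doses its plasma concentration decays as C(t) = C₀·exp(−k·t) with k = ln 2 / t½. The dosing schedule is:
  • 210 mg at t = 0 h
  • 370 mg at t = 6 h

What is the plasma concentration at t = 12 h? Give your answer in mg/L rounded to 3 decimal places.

352.103 mg/L

k = ln 2 / 11 = 0.06301 per h
Dose 1 (210 mg at t=0 h): 210·exp(−0.06301·12) = 98.588 mg/L
Dose 2 (370 mg at t=6 h): 370·exp(−0.06301·6) = 253.515 mg/L
C(12) = 98.588 + 253.515 = 352.103 mg/L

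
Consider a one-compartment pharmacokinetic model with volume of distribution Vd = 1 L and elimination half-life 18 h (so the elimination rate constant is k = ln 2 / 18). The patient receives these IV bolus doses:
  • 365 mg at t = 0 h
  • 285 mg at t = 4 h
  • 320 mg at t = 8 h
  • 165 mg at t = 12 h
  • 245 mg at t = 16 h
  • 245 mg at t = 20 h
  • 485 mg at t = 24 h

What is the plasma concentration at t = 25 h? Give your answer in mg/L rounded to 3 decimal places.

k = ln 2 / 18 = 0.03851 per h
Dose 1 (365 mg at t=0 h): 365·exp(−0.03851·25) = 139.378 mg/L
Dose 2 (285 mg at t=4 h): 285·exp(−0.03851·21) = 126.953 mg/L
Dose 3 (320 mg at t=8 h): 320·exp(−0.03851·17) = 166.281 mg/L
Dose 4 (165 mg at t=12 h): 165·exp(−0.03851·13) = 100.017 mg/L
Dose 5 (245 mg at t=16 h): 245·exp(−0.03851·9) = 173.241 mg/L
Dose 6 (245 mg at t=20 h): 245·exp(−0.03851·5) = 202.091 mg/L
Dose 7 (485 mg at t=24 h): 485·exp(−0.03851·1) = 466.679 mg/L
C(25) = 139.378 + 126.953 + 166.281 + 100.017 + 173.241 + 202.091 + 466.679 = 1374.640 mg/L

1374.640 mg/L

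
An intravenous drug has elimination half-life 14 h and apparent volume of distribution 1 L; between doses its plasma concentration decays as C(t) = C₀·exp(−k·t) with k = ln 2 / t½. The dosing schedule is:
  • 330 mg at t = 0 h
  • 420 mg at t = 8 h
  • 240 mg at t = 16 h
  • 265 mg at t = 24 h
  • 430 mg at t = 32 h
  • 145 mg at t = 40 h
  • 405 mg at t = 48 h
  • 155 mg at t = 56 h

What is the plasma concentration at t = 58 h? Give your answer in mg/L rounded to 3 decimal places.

k = ln 2 / 14 = 0.04951 per h
Dose 1 (330 mg at t=0 h): 330·exp(−0.04951·58) = 18.681 mg/L
Dose 2 (420 mg at t=8 h): 420·exp(−0.04951·50) = 35.330 mg/L
Dose 3 (240 mg at t=16 h): 240·exp(−0.04951·42) = 30.000 mg/L
Dose 4 (265 mg at t=24 h): 265·exp(−0.04951·34) = 49.224 mg/L
Dose 5 (430 mg at t=32 h): 430·exp(−0.04951·26) = 118.690 mg/L
Dose 6 (145 mg at t=40 h): 145·exp(−0.04951·18) = 59.474 mg/L
Dose 7 (405 mg at t=48 h): 405·exp(−0.04951·10) = 246.850 mg/L
Dose 8 (155 mg at t=56 h): 155·exp(−0.04951·2) = 140.387 mg/L
C(58) = 18.681 + 35.330 + 30.000 + 49.224 + 118.690 + 59.474 + 246.850 + 140.387 = 698.635 mg/L

698.635 mg/L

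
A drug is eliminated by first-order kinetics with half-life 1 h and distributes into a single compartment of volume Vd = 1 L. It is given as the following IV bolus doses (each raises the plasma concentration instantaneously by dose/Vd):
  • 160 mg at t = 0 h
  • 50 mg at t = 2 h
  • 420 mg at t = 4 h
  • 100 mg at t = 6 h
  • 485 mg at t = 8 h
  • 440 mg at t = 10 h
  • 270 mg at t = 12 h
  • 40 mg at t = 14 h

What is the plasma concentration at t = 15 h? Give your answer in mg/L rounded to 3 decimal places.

71.700 mg/L

k = ln 2 / 1 = 0.69315 per h
Dose 1 (160 mg at t=0 h): 160·exp(−0.69315·15) = 0.005 mg/L
Dose 2 (50 mg at t=2 h): 50·exp(−0.69315·13) = 0.006 mg/L
Dose 3 (420 mg at t=4 h): 420·exp(−0.69315·11) = 0.205 mg/L
Dose 4 (100 mg at t=6 h): 100·exp(−0.69315·9) = 0.195 mg/L
Dose 5 (485 mg at t=8 h): 485·exp(−0.69315·7) = 3.789 mg/L
Dose 6 (440 mg at t=10 h): 440·exp(−0.69315·5) = 13.750 mg/L
Dose 7 (270 mg at t=12 h): 270·exp(−0.69315·3) = 33.750 mg/L
Dose 8 (40 mg at t=14 h): 40·exp(−0.69315·1) = 20.000 mg/L
C(15) = 0.005 + 0.006 + 0.205 + 0.195 + 3.789 + 13.750 + 33.750 + 20.000 = 71.700 mg/L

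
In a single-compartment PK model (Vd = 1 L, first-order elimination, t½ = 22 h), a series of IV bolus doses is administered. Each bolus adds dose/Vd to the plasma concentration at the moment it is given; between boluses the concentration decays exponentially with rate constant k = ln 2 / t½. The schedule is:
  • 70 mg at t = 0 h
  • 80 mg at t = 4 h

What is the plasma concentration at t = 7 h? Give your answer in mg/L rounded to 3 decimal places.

128.930 mg/L

k = ln 2 / 22 = 0.03151 per h
Dose 1 (70 mg at t=0 h): 70·exp(−0.03151·7) = 56.146 mg/L
Dose 2 (80 mg at t=4 h): 80·exp(−0.03151·3) = 72.785 mg/L
C(7) = 56.146 + 72.785 = 128.930 mg/L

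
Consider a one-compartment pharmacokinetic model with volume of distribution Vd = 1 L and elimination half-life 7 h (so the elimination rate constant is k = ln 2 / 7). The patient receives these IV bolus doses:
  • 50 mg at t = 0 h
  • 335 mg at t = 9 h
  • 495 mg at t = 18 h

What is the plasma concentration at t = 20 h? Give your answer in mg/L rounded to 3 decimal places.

525.686 mg/L

k = ln 2 / 7 = 0.09902 per h
Dose 1 (50 mg at t=0 h): 50·exp(−0.09902·20) = 6.901 mg/L
Dose 2 (335 mg at t=9 h): 335·exp(−0.09902·11) = 112.719 mg/L
Dose 3 (495 mg at t=18 h): 495·exp(−0.09902·2) = 406.066 mg/L
C(20) = 6.901 + 112.719 + 406.066 = 525.686 mg/L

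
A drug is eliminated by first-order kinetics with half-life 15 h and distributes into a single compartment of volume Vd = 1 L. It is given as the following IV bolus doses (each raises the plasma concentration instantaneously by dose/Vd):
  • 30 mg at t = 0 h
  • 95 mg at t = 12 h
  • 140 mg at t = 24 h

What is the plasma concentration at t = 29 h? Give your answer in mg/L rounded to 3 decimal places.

162.280 mg/L

k = ln 2 / 15 = 0.04621 per h
Dose 1 (30 mg at t=0 h): 30·exp(−0.04621·29) = 7.855 mg/L
Dose 2 (95 mg at t=12 h): 95·exp(−0.04621·17) = 43.307 mg/L
Dose 3 (140 mg at t=24 h): 140·exp(−0.04621·5) = 111.118 mg/L
C(29) = 7.855 + 43.307 + 111.118 = 162.280 mg/L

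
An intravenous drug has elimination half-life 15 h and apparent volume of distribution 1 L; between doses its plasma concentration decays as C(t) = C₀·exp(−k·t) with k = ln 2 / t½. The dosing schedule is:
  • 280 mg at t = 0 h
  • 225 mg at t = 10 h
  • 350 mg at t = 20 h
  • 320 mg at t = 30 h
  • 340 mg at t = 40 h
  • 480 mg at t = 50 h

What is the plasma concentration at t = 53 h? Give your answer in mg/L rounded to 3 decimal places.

846.082 mg/L

k = ln 2 / 15 = 0.04621 per h
Dose 1 (280 mg at t=0 h): 280·exp(−0.04621·53) = 24.183 mg/L
Dose 2 (225 mg at t=10 h): 225·exp(−0.04621·43) = 30.848 mg/L
Dose 3 (350 mg at t=20 h): 350·exp(−0.04621·33) = 76.173 mg/L
Dose 4 (320 mg at t=30 h): 320·exp(−0.04621·23) = 110.553 mg/L
Dose 5 (340 mg at t=40 h): 340·exp(−0.04621·13) = 186.460 mg/L
Dose 6 (480 mg at t=50 h): 480·exp(−0.04621·3) = 417.864 mg/L
C(53) = 24.183 + 30.848 + 76.173 + 110.553 + 186.460 + 417.864 = 846.082 mg/L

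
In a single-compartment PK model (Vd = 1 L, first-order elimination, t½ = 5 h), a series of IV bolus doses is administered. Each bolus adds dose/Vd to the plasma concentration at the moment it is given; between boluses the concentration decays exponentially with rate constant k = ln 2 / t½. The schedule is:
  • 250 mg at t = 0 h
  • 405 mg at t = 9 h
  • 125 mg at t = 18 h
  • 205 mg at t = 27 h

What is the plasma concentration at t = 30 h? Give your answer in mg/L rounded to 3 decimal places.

184.875 mg/L

k = ln 2 / 5 = 0.13863 per h
Dose 1 (250 mg at t=0 h): 250·exp(−0.13863·30) = 3.906 mg/L
Dose 2 (405 mg at t=9 h): 405·exp(−0.13863·21) = 22.036 mg/L
Dose 3 (125 mg at t=18 h): 125·exp(−0.13863·12) = 23.683 mg/L
Dose 4 (205 mg at t=27 h): 205·exp(−0.13863·3) = 135.250 mg/L
C(30) = 3.906 + 22.036 + 23.683 + 135.250 = 184.875 mg/L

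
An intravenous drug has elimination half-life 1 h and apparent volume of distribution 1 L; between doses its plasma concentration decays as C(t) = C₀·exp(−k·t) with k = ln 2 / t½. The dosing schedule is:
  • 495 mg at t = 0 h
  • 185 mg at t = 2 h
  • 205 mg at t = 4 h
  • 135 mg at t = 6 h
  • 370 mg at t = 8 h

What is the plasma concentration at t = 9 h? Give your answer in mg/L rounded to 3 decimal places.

210.693 mg/L

k = ln 2 / 1 = 0.69315 per h
Dose 1 (495 mg at t=0 h): 495·exp(−0.69315·9) = 0.967 mg/L
Dose 2 (185 mg at t=2 h): 185·exp(−0.69315·7) = 1.445 mg/L
Dose 3 (205 mg at t=4 h): 205·exp(−0.69315·5) = 6.406 mg/L
Dose 4 (135 mg at t=6 h): 135·exp(−0.69315·3) = 16.875 mg/L
Dose 5 (370 mg at t=8 h): 370·exp(−0.69315·1) = 185.000 mg/L
C(9) = 0.967 + 1.445 + 6.406 + 16.875 + 185.000 = 210.693 mg/L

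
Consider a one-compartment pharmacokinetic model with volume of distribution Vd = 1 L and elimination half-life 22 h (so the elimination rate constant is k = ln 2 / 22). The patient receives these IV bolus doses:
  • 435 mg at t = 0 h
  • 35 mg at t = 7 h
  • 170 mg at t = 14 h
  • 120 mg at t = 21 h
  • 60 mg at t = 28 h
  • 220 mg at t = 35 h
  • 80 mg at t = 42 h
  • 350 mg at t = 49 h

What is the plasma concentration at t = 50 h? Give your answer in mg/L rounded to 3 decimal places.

k = ln 2 / 22 = 0.03151 per h
Dose 1 (435 mg at t=0 h): 435·exp(−0.03151·50) = 90.018 mg/L
Dose 2 (35 mg at t=7 h): 35·exp(−0.03151·43) = 9.030 mg/L
Dose 3 (170 mg at t=14 h): 170·exp(−0.03151·36) = 54.683 mg/L
Dose 4 (120 mg at t=21 h): 120·exp(−0.03151·29) = 48.125 mg/L
Dose 5 (60 mg at t=28 h): 60·exp(−0.03151·22) = 30.000 mg/L
Dose 6 (220 mg at t=35 h): 220·exp(−0.03151·15) = 137.143 mg/L
Dose 7 (80 mg at t=42 h): 80·exp(−0.03151·8) = 62.176 mg/L
Dose 8 (350 mg at t=49 h): 350·exp(−0.03151·1) = 339.145 mg/L
C(50) = 90.018 + 9.030 + 54.683 + 48.125 + 30.000 + 137.143 + 62.176 + 339.145 = 770.321 mg/L

770.321 mg/L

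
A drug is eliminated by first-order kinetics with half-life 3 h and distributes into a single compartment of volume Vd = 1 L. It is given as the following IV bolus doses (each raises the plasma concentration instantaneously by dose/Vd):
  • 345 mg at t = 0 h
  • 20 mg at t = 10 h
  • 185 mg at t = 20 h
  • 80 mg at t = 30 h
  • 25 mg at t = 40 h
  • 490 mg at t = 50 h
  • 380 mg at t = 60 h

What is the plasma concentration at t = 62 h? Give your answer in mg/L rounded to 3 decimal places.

270.226 mg/L

k = ln 2 / 3 = 0.23105 per h
Dose 1 (345 mg at t=0 h): 345·exp(−0.23105·62) = 0.000 mg/L
Dose 2 (20 mg at t=10 h): 20·exp(−0.23105·52) = 0.000 mg/L
Dose 3 (185 mg at t=20 h): 185·exp(−0.23105·42) = 0.011 mg/L
Dose 4 (80 mg at t=30 h): 80·exp(−0.23105·32) = 0.049 mg/L
Dose 5 (25 mg at t=40 h): 25·exp(−0.23105·22) = 0.155 mg/L
Dose 6 (490 mg at t=50 h): 490·exp(−0.23105·12) = 30.625 mg/L
Dose 7 (380 mg at t=60 h): 380·exp(−0.23105·2) = 239.385 mg/L
C(62) = 0.000 + 0.000 + 0.011 + 0.049 + 0.155 + 30.625 + 239.385 = 270.226 mg/L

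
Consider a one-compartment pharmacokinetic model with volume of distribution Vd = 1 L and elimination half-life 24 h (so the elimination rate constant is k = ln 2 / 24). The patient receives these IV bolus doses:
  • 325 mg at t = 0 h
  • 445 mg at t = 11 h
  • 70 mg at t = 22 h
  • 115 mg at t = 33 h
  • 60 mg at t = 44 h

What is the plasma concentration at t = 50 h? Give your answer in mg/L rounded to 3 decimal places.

372.982 mg/L

k = ln 2 / 24 = 0.02888 per h
Dose 1 (325 mg at t=0 h): 325·exp(−0.02888·50) = 76.690 mg/L
Dose 2 (445 mg at t=11 h): 445·exp(−0.02888·39) = 144.273 mg/L
Dose 3 (70 mg at t=22 h): 70·exp(−0.02888·28) = 31.181 mg/L
Dose 4 (115 mg at t=33 h): 115·exp(−0.02888·17) = 70.383 mg/L
Dose 5 (60 mg at t=44 h): 60·exp(−0.02888·6) = 50.454 mg/L
C(50) = 76.690 + 144.273 + 31.181 + 70.383 + 50.454 = 372.982 mg/L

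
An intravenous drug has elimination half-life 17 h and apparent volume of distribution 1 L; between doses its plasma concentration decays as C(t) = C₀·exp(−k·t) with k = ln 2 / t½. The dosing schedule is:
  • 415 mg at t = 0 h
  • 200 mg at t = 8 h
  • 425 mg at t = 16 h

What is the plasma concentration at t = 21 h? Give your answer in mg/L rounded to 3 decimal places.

640.606 mg/L

k = ln 2 / 17 = 0.04077 per h
Dose 1 (415 mg at t=0 h): 415·exp(−0.04077·21) = 176.274 mg/L
Dose 2 (200 mg at t=8 h): 200·exp(−0.04077·13) = 117.715 mg/L
Dose 3 (425 mg at t=16 h): 425·exp(−0.04077·5) = 346.618 mg/L
C(21) = 176.274 + 117.715 + 346.618 = 640.606 mg/L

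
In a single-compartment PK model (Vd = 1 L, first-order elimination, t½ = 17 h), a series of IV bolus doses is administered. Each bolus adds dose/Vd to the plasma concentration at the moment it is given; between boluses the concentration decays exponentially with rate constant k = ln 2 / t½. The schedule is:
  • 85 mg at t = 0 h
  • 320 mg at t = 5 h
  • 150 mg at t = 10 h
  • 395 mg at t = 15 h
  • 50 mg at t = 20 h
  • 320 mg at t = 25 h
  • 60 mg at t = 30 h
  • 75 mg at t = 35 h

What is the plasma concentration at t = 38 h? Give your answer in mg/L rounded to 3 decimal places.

625.924 mg/L

k = ln 2 / 17 = 0.04077 per h
Dose 1 (85 mg at t=0 h): 85·exp(−0.04077·38) = 18.052 mg/L
Dose 2 (320 mg at t=5 h): 320·exp(−0.04077·33) = 83.329 mg/L
Dose 3 (150 mg at t=10 h): 150·exp(−0.04077·28) = 47.894 mg/L
Dose 4 (395 mg at t=15 h): 395·exp(−0.04077·23) = 154.640 mg/L
Dose 5 (50 mg at t=20 h): 50·exp(−0.04077·18) = 24.001 mg/L
Dose 6 (320 mg at t=25 h): 320·exp(−0.04077·13) = 188.343 mg/L
Dose 7 (60 mg at t=30 h): 60·exp(−0.04077·8) = 43.300 mg/L
Dose 8 (75 mg at t=35 h): 75·exp(−0.04077·3) = 66.365 mg/L
C(38) = 18.052 + 83.329 + 47.894 + 154.640 + 24.001 + 188.343 + 43.300 + 66.365 = 625.924 mg/L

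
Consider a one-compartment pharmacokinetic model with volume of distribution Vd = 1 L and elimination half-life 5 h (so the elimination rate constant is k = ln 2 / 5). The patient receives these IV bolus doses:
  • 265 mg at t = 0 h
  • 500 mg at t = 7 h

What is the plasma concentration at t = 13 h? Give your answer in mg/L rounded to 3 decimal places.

k = ln 2 / 5 = 0.13863 per h
Dose 1 (265 mg at t=0 h): 265·exp(−0.13863·13) = 43.709 mg/L
Dose 2 (500 mg at t=7 h): 500·exp(−0.13863·6) = 217.638 mg/L
C(13) = 43.709 + 217.638 = 261.346 mg/L

261.346 mg/L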